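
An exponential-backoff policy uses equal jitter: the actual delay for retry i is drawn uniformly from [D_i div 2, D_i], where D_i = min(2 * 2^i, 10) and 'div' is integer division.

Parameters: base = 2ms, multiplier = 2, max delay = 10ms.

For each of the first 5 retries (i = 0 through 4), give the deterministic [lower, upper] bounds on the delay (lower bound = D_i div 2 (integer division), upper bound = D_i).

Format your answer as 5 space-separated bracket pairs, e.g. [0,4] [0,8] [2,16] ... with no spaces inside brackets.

Computing bounds per retry:
  i=0: D_i=min(2*2^0,10)=2, bounds=[1,2]
  i=1: D_i=min(2*2^1,10)=4, bounds=[2,4]
  i=2: D_i=min(2*2^2,10)=8, bounds=[4,8]
  i=3: D_i=min(2*2^3,10)=10, bounds=[5,10]
  i=4: D_i=min(2*2^4,10)=10, bounds=[5,10]

Answer: [1,2] [2,4] [4,8] [5,10] [5,10]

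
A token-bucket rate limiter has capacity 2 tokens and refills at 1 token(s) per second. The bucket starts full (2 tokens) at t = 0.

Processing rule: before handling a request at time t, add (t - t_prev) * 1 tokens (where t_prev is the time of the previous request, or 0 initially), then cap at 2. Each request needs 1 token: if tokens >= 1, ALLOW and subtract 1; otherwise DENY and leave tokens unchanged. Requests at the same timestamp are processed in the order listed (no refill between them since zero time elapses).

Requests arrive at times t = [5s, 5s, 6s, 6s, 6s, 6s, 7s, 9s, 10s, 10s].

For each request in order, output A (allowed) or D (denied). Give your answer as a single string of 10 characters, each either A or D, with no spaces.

Answer: AAADDDAAAA

Derivation:
Simulating step by step:
  req#1 t=5s: ALLOW
  req#2 t=5s: ALLOW
  req#3 t=6s: ALLOW
  req#4 t=6s: DENY
  req#5 t=6s: DENY
  req#6 t=6s: DENY
  req#7 t=7s: ALLOW
  req#8 t=9s: ALLOW
  req#9 t=10s: ALLOW
  req#10 t=10s: ALLOW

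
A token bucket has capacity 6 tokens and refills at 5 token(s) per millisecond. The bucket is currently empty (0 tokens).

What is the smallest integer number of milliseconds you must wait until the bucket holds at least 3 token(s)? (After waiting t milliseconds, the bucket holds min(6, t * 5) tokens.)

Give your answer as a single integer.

Need t * 5 >= 3, so t >= 3/5.
Smallest integer t = ceil(3/5) = 1.

Answer: 1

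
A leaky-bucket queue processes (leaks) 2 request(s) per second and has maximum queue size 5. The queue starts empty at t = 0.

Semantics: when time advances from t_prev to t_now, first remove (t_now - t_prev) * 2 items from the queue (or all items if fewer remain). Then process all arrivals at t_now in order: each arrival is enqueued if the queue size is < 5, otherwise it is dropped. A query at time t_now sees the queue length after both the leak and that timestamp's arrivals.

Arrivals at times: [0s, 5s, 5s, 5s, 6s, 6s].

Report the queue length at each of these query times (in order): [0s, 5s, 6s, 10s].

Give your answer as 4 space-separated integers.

Answer: 1 3 3 0

Derivation:
Queue lengths at query times:
  query t=0s: backlog = 1
  query t=5s: backlog = 3
  query t=6s: backlog = 3
  query t=10s: backlog = 0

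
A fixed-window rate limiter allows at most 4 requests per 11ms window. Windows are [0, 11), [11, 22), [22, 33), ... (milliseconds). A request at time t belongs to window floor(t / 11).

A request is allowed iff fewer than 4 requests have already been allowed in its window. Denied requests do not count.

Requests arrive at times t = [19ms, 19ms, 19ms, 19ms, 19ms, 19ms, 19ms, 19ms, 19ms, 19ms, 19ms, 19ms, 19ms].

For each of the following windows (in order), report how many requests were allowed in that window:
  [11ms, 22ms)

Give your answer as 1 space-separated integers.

Processing requests:
  req#1 t=19ms (window 1): ALLOW
  req#2 t=19ms (window 1): ALLOW
  req#3 t=19ms (window 1): ALLOW
  req#4 t=19ms (window 1): ALLOW
  req#5 t=19ms (window 1): DENY
  req#6 t=19ms (window 1): DENY
  req#7 t=19ms (window 1): DENY
  req#8 t=19ms (window 1): DENY
  req#9 t=19ms (window 1): DENY
  req#10 t=19ms (window 1): DENY
  req#11 t=19ms (window 1): DENY
  req#12 t=19ms (window 1): DENY
  req#13 t=19ms (window 1): DENY

Allowed counts by window: 4

Answer: 4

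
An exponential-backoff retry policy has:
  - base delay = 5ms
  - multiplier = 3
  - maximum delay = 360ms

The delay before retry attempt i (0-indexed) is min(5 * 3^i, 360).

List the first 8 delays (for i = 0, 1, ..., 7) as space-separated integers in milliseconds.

Computing each delay:
  i=0: min(5*3^0, 360) = 5
  i=1: min(5*3^1, 360) = 15
  i=2: min(5*3^2, 360) = 45
  i=3: min(5*3^3, 360) = 135
  i=4: min(5*3^4, 360) = 360
  i=5: min(5*3^5, 360) = 360
  i=6: min(5*3^6, 360) = 360
  i=7: min(5*3^7, 360) = 360

Answer: 5 15 45 135 360 360 360 360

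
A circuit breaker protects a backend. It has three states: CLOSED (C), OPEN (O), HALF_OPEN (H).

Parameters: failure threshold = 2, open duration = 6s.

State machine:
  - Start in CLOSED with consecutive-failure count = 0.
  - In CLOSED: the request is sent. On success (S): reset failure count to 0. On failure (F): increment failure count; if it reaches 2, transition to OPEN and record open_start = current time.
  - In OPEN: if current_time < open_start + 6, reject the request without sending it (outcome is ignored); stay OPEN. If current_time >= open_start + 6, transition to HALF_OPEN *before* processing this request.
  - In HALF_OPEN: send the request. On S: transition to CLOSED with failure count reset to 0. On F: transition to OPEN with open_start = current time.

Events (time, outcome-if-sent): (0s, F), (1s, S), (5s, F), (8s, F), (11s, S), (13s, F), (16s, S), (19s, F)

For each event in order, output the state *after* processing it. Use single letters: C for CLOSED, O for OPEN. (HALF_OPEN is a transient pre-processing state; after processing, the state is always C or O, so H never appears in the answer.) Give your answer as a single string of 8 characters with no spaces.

Answer: CCCOOOCC

Derivation:
State after each event:
  event#1 t=0s outcome=F: state=CLOSED
  event#2 t=1s outcome=S: state=CLOSED
  event#3 t=5s outcome=F: state=CLOSED
  event#4 t=8s outcome=F: state=OPEN
  event#5 t=11s outcome=S: state=OPEN
  event#6 t=13s outcome=F: state=OPEN
  event#7 t=16s outcome=S: state=CLOSED
  event#8 t=19s outcome=F: state=CLOSED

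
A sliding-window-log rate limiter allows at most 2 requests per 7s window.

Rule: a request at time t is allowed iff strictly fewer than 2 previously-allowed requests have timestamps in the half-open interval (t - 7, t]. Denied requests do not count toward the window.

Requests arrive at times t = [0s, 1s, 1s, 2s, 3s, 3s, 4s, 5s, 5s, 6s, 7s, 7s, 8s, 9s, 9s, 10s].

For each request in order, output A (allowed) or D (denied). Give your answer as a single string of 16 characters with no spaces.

Answer: AADDDDDDDDADADDD

Derivation:
Tracking allowed requests in the window:
  req#1 t=0s: ALLOW
  req#2 t=1s: ALLOW
  req#3 t=1s: DENY
  req#4 t=2s: DENY
  req#5 t=3s: DENY
  req#6 t=3s: DENY
  req#7 t=4s: DENY
  req#8 t=5s: DENY
  req#9 t=5s: DENY
  req#10 t=6s: DENY
  req#11 t=7s: ALLOW
  req#12 t=7s: DENY
  req#13 t=8s: ALLOW
  req#14 t=9s: DENY
  req#15 t=9s: DENY
  req#16 t=10s: DENY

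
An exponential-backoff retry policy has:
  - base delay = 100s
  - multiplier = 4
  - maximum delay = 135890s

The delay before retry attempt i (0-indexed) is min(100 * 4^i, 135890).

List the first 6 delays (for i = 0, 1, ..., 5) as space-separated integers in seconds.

Computing each delay:
  i=0: min(100*4^0, 135890) = 100
  i=1: min(100*4^1, 135890) = 400
  i=2: min(100*4^2, 135890) = 1600
  i=3: min(100*4^3, 135890) = 6400
  i=4: min(100*4^4, 135890) = 25600
  i=5: min(100*4^5, 135890) = 102400

Answer: 100 400 1600 6400 25600 102400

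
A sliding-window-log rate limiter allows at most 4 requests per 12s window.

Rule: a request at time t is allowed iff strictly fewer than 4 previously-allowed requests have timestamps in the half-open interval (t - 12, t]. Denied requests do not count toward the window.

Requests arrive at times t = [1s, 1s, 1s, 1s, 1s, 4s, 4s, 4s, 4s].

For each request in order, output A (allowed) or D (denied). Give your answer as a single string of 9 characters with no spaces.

Answer: AAAADDDDD

Derivation:
Tracking allowed requests in the window:
  req#1 t=1s: ALLOW
  req#2 t=1s: ALLOW
  req#3 t=1s: ALLOW
  req#4 t=1s: ALLOW
  req#5 t=1s: DENY
  req#6 t=4s: DENY
  req#7 t=4s: DENY
  req#8 t=4s: DENY
  req#9 t=4s: DENY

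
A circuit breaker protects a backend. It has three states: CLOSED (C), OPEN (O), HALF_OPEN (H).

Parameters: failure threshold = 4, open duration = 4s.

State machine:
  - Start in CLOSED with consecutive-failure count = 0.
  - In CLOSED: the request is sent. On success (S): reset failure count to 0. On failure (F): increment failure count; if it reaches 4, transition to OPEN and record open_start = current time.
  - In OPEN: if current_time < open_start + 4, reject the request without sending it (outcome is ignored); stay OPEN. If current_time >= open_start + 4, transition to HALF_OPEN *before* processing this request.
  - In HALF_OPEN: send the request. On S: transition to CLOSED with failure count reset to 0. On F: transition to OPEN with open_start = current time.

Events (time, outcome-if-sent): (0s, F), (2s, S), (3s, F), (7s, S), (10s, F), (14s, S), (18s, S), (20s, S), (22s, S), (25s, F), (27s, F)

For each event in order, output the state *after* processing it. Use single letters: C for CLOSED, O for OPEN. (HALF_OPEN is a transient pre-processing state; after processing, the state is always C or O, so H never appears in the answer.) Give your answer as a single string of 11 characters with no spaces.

State after each event:
  event#1 t=0s outcome=F: state=CLOSED
  event#2 t=2s outcome=S: state=CLOSED
  event#3 t=3s outcome=F: state=CLOSED
  event#4 t=7s outcome=S: state=CLOSED
  event#5 t=10s outcome=F: state=CLOSED
  event#6 t=14s outcome=S: state=CLOSED
  event#7 t=18s outcome=S: state=CLOSED
  event#8 t=20s outcome=S: state=CLOSED
  event#9 t=22s outcome=S: state=CLOSED
  event#10 t=25s outcome=F: state=CLOSED
  event#11 t=27s outcome=F: state=CLOSED

Answer: CCCCCCCCCCC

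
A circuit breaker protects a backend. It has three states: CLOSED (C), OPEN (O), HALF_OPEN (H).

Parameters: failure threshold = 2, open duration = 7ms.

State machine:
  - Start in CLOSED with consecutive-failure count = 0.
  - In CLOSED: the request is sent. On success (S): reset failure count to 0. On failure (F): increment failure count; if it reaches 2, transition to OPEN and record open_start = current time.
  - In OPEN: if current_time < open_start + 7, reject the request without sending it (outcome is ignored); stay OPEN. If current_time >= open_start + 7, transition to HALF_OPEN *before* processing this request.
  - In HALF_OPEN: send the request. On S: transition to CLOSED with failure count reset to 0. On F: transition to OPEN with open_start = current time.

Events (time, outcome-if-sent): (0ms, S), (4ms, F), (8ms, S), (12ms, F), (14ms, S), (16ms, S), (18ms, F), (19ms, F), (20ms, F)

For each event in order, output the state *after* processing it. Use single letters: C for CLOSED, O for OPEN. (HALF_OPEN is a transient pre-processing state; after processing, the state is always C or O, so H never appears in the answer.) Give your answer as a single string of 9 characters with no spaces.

State after each event:
  event#1 t=0ms outcome=S: state=CLOSED
  event#2 t=4ms outcome=F: state=CLOSED
  event#3 t=8ms outcome=S: state=CLOSED
  event#4 t=12ms outcome=F: state=CLOSED
  event#5 t=14ms outcome=S: state=CLOSED
  event#6 t=16ms outcome=S: state=CLOSED
  event#7 t=18ms outcome=F: state=CLOSED
  event#8 t=19ms outcome=F: state=OPEN
  event#9 t=20ms outcome=F: state=OPEN

Answer: CCCCCCCOO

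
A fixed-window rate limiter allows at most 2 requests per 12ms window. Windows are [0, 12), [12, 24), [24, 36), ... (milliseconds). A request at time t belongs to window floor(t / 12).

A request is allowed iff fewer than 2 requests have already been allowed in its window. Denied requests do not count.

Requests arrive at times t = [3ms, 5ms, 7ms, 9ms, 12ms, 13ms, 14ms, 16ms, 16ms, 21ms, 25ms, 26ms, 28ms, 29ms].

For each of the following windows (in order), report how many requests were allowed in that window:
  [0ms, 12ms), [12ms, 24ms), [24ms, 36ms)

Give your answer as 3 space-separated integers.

Answer: 2 2 2

Derivation:
Processing requests:
  req#1 t=3ms (window 0): ALLOW
  req#2 t=5ms (window 0): ALLOW
  req#3 t=7ms (window 0): DENY
  req#4 t=9ms (window 0): DENY
  req#5 t=12ms (window 1): ALLOW
  req#6 t=13ms (window 1): ALLOW
  req#7 t=14ms (window 1): DENY
  req#8 t=16ms (window 1): DENY
  req#9 t=16ms (window 1): DENY
  req#10 t=21ms (window 1): DENY
  req#11 t=25ms (window 2): ALLOW
  req#12 t=26ms (window 2): ALLOW
  req#13 t=28ms (window 2): DENY
  req#14 t=29ms (window 2): DENY

Allowed counts by window: 2 2 2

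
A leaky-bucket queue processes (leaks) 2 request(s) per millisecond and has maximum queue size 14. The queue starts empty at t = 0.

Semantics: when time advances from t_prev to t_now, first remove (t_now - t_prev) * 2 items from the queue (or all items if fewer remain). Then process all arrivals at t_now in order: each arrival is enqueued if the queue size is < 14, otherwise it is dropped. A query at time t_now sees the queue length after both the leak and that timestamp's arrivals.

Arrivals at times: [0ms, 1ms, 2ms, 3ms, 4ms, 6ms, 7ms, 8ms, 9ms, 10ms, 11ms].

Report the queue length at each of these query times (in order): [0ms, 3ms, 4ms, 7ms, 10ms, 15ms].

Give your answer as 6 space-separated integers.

Answer: 1 1 1 1 1 0

Derivation:
Queue lengths at query times:
  query t=0ms: backlog = 1
  query t=3ms: backlog = 1
  query t=4ms: backlog = 1
  query t=7ms: backlog = 1
  query t=10ms: backlog = 1
  query t=15ms: backlog = 0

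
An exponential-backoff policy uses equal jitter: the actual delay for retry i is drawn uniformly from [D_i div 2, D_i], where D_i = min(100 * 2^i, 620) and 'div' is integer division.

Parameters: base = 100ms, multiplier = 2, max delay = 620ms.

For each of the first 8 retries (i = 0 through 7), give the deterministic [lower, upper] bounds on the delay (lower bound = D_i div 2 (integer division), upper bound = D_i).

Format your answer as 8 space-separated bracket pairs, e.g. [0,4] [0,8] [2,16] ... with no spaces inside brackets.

Answer: [50,100] [100,200] [200,400] [310,620] [310,620] [310,620] [310,620] [310,620]

Derivation:
Computing bounds per retry:
  i=0: D_i=min(100*2^0,620)=100, bounds=[50,100]
  i=1: D_i=min(100*2^1,620)=200, bounds=[100,200]
  i=2: D_i=min(100*2^2,620)=400, bounds=[200,400]
  i=3: D_i=min(100*2^3,620)=620, bounds=[310,620]
  i=4: D_i=min(100*2^4,620)=620, bounds=[310,620]
  i=5: D_i=min(100*2^5,620)=620, bounds=[310,620]
  i=6: D_i=min(100*2^6,620)=620, bounds=[310,620]
  i=7: D_i=min(100*2^7,620)=620, bounds=[310,620]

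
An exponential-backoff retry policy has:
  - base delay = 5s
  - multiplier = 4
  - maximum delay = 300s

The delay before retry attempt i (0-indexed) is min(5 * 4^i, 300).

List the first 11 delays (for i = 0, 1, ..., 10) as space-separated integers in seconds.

Answer: 5 20 80 300 300 300 300 300 300 300 300

Derivation:
Computing each delay:
  i=0: min(5*4^0, 300) = 5
  i=1: min(5*4^1, 300) = 20
  i=2: min(5*4^2, 300) = 80
  i=3: min(5*4^3, 300) = 300
  i=4: min(5*4^4, 300) = 300
  i=5: min(5*4^5, 300) = 300
  i=6: min(5*4^6, 300) = 300
  i=7: min(5*4^7, 300) = 300
  i=8: min(5*4^8, 300) = 300
  i=9: min(5*4^9, 300) = 300
  i=10: min(5*4^10, 300) = 300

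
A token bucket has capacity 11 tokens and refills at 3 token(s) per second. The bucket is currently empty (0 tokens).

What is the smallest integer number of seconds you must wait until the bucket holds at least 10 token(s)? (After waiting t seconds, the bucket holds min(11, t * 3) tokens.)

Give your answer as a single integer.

Answer: 4

Derivation:
Need t * 3 >= 10, so t >= 10/3.
Smallest integer t = ceil(10/3) = 4.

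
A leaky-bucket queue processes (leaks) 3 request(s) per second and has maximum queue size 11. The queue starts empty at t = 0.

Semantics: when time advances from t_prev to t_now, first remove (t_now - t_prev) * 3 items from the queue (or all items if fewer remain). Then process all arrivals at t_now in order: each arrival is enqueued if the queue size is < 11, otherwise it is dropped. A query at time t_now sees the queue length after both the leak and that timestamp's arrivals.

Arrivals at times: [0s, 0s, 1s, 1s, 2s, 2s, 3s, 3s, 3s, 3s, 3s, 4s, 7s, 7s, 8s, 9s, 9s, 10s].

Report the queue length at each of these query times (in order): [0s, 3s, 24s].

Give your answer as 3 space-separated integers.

Answer: 2 5 0

Derivation:
Queue lengths at query times:
  query t=0s: backlog = 2
  query t=3s: backlog = 5
  query t=24s: backlog = 0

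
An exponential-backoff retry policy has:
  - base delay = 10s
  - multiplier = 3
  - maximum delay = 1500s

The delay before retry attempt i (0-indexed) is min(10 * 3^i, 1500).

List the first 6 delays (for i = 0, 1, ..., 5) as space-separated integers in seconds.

Computing each delay:
  i=0: min(10*3^0, 1500) = 10
  i=1: min(10*3^1, 1500) = 30
  i=2: min(10*3^2, 1500) = 90
  i=3: min(10*3^3, 1500) = 270
  i=4: min(10*3^4, 1500) = 810
  i=5: min(10*3^5, 1500) = 1500

Answer: 10 30 90 270 810 1500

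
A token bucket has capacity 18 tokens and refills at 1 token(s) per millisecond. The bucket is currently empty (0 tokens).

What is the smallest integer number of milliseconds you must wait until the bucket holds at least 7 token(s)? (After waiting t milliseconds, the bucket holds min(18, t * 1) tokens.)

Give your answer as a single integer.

Answer: 7

Derivation:
Need t * 1 >= 7, so t >= 7/1.
Smallest integer t = ceil(7/1) = 7.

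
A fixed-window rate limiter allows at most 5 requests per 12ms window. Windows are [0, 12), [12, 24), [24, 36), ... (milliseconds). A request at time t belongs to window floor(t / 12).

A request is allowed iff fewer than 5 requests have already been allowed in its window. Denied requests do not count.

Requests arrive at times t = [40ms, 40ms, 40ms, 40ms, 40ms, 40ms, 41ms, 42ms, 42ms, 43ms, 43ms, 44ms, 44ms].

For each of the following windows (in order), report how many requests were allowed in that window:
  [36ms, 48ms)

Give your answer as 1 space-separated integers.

Processing requests:
  req#1 t=40ms (window 3): ALLOW
  req#2 t=40ms (window 3): ALLOW
  req#3 t=40ms (window 3): ALLOW
  req#4 t=40ms (window 3): ALLOW
  req#5 t=40ms (window 3): ALLOW
  req#6 t=40ms (window 3): DENY
  req#7 t=41ms (window 3): DENY
  req#8 t=42ms (window 3): DENY
  req#9 t=42ms (window 3): DENY
  req#10 t=43ms (window 3): DENY
  req#11 t=43ms (window 3): DENY
  req#12 t=44ms (window 3): DENY
  req#13 t=44ms (window 3): DENY

Allowed counts by window: 5

Answer: 5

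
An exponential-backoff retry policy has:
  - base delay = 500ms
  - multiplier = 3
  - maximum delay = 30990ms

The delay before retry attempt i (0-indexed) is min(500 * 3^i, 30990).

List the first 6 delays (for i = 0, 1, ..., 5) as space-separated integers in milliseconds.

Computing each delay:
  i=0: min(500*3^0, 30990) = 500
  i=1: min(500*3^1, 30990) = 1500
  i=2: min(500*3^2, 30990) = 4500
  i=3: min(500*3^3, 30990) = 13500
  i=4: min(500*3^4, 30990) = 30990
  i=5: min(500*3^5, 30990) = 30990

Answer: 500 1500 4500 13500 30990 30990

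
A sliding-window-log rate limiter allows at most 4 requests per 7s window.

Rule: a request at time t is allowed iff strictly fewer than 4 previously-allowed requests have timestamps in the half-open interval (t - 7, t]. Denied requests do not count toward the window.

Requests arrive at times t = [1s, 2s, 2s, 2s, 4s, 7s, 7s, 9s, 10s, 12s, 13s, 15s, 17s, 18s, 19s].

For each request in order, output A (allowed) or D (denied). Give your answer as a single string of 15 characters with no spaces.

Tracking allowed requests in the window:
  req#1 t=1s: ALLOW
  req#2 t=2s: ALLOW
  req#3 t=2s: ALLOW
  req#4 t=2s: ALLOW
  req#5 t=4s: DENY
  req#6 t=7s: DENY
  req#7 t=7s: DENY
  req#8 t=9s: ALLOW
  req#9 t=10s: ALLOW
  req#10 t=12s: ALLOW
  req#11 t=13s: ALLOW
  req#12 t=15s: DENY
  req#13 t=17s: ALLOW
  req#14 t=18s: ALLOW
  req#15 t=19s: ALLOW

Answer: AAAADDDAAAADAAA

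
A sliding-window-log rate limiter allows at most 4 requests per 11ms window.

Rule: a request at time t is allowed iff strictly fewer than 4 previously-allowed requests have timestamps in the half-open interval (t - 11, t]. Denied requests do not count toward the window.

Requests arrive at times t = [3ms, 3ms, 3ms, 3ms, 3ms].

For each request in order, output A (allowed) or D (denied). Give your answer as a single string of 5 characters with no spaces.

Answer: AAAAD

Derivation:
Tracking allowed requests in the window:
  req#1 t=3ms: ALLOW
  req#2 t=3ms: ALLOW
  req#3 t=3ms: ALLOW
  req#4 t=3ms: ALLOW
  req#5 t=3ms: DENY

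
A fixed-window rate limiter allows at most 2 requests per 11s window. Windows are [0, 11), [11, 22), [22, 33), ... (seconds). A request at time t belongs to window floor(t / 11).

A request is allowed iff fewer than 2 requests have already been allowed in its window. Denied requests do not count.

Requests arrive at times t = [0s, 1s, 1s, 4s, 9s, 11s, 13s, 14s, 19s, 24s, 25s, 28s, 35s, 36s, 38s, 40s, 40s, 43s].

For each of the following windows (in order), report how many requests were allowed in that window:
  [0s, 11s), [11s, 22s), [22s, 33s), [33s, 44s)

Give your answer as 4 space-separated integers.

Processing requests:
  req#1 t=0s (window 0): ALLOW
  req#2 t=1s (window 0): ALLOW
  req#3 t=1s (window 0): DENY
  req#4 t=4s (window 0): DENY
  req#5 t=9s (window 0): DENY
  req#6 t=11s (window 1): ALLOW
  req#7 t=13s (window 1): ALLOW
  req#8 t=14s (window 1): DENY
  req#9 t=19s (window 1): DENY
  req#10 t=24s (window 2): ALLOW
  req#11 t=25s (window 2): ALLOW
  req#12 t=28s (window 2): DENY
  req#13 t=35s (window 3): ALLOW
  req#14 t=36s (window 3): ALLOW
  req#15 t=38s (window 3): DENY
  req#16 t=40s (window 3): DENY
  req#17 t=40s (window 3): DENY
  req#18 t=43s (window 3): DENY

Allowed counts by window: 2 2 2 2

Answer: 2 2 2 2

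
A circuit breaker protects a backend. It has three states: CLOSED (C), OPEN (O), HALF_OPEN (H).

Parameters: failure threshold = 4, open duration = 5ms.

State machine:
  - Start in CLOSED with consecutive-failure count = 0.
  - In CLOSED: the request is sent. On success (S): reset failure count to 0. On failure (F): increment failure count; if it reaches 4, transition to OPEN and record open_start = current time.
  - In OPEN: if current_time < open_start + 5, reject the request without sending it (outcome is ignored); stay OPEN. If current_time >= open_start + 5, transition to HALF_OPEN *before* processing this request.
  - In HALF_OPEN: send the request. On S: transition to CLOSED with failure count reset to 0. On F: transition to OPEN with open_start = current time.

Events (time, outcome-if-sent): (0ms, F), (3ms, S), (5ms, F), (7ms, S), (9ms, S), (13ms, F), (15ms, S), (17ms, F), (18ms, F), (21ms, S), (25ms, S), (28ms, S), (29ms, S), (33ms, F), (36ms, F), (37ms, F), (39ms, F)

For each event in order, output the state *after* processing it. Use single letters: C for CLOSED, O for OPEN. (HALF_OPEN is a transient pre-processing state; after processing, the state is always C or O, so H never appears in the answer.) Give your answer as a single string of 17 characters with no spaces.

Answer: CCCCCCCCCCCCCCCCO

Derivation:
State after each event:
  event#1 t=0ms outcome=F: state=CLOSED
  event#2 t=3ms outcome=S: state=CLOSED
  event#3 t=5ms outcome=F: state=CLOSED
  event#4 t=7ms outcome=S: state=CLOSED
  event#5 t=9ms outcome=S: state=CLOSED
  event#6 t=13ms outcome=F: state=CLOSED
  event#7 t=15ms outcome=S: state=CLOSED
  event#8 t=17ms outcome=F: state=CLOSED
  event#9 t=18ms outcome=F: state=CLOSED
  event#10 t=21ms outcome=S: state=CLOSED
  event#11 t=25ms outcome=S: state=CLOSED
  event#12 t=28ms outcome=S: state=CLOSED
  event#13 t=29ms outcome=S: state=CLOSED
  event#14 t=33ms outcome=F: state=CLOSED
  event#15 t=36ms outcome=F: state=CLOSED
  event#16 t=37ms outcome=F: state=CLOSED
  event#17 t=39ms outcome=F: state=OPEN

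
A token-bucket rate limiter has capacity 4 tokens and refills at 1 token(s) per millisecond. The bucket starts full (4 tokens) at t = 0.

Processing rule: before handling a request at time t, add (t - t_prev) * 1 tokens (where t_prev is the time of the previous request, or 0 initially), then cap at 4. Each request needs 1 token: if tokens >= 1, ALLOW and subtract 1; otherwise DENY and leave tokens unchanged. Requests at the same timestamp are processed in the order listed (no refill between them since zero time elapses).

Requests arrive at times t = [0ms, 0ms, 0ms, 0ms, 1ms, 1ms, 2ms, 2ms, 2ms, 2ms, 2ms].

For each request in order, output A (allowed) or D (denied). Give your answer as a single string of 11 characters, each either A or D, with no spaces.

Simulating step by step:
  req#1 t=0ms: ALLOW
  req#2 t=0ms: ALLOW
  req#3 t=0ms: ALLOW
  req#4 t=0ms: ALLOW
  req#5 t=1ms: ALLOW
  req#6 t=1ms: DENY
  req#7 t=2ms: ALLOW
  req#8 t=2ms: DENY
  req#9 t=2ms: DENY
  req#10 t=2ms: DENY
  req#11 t=2ms: DENY

Answer: AAAAADADDDD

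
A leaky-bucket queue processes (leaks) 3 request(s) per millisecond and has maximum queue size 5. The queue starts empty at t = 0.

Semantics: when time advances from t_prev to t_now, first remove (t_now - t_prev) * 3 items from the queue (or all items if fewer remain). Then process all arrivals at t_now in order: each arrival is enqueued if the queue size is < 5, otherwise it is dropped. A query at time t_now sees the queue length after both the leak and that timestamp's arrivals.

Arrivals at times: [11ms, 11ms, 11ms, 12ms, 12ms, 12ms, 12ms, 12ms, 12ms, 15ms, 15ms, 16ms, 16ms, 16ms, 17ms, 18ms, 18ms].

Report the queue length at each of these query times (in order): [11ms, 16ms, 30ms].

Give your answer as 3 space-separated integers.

Queue lengths at query times:
  query t=11ms: backlog = 3
  query t=16ms: backlog = 3
  query t=30ms: backlog = 0

Answer: 3 3 0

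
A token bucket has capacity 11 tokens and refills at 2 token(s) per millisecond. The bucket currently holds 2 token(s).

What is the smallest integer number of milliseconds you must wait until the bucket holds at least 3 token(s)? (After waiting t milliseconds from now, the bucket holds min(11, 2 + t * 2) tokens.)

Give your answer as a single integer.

Need 2 + t * 2 >= 3, so t >= 1/2.
Smallest integer t = ceil(1/2) = 1.

Answer: 1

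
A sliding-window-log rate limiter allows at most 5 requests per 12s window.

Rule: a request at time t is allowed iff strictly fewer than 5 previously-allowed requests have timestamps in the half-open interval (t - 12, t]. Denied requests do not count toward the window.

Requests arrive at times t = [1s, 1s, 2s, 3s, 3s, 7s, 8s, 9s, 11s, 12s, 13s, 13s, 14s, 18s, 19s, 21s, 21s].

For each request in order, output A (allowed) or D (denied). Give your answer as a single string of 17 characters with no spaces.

Tracking allowed requests in the window:
  req#1 t=1s: ALLOW
  req#2 t=1s: ALLOW
  req#3 t=2s: ALLOW
  req#4 t=3s: ALLOW
  req#5 t=3s: ALLOW
  req#6 t=7s: DENY
  req#7 t=8s: DENY
  req#8 t=9s: DENY
  req#9 t=11s: DENY
  req#10 t=12s: DENY
  req#11 t=13s: ALLOW
  req#12 t=13s: ALLOW
  req#13 t=14s: ALLOW
  req#14 t=18s: ALLOW
  req#15 t=19s: ALLOW
  req#16 t=21s: DENY
  req#17 t=21s: DENY

Answer: AAAAADDDDDAAAAADD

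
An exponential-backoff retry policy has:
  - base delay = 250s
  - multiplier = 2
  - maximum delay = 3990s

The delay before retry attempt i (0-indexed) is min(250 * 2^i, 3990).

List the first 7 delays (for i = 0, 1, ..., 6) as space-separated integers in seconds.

Answer: 250 500 1000 2000 3990 3990 3990

Derivation:
Computing each delay:
  i=0: min(250*2^0, 3990) = 250
  i=1: min(250*2^1, 3990) = 500
  i=2: min(250*2^2, 3990) = 1000
  i=3: min(250*2^3, 3990) = 2000
  i=4: min(250*2^4, 3990) = 3990
  i=5: min(250*2^5, 3990) = 3990
  i=6: min(250*2^6, 3990) = 3990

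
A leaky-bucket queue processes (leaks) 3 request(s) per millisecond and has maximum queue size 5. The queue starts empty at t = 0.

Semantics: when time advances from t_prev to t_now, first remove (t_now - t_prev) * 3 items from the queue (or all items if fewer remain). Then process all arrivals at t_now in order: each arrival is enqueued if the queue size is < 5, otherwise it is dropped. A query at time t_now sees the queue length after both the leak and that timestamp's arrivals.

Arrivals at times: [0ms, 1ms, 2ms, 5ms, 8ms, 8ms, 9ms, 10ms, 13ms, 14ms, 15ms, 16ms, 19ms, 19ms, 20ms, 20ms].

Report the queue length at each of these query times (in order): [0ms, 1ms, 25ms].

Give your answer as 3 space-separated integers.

Queue lengths at query times:
  query t=0ms: backlog = 1
  query t=1ms: backlog = 1
  query t=25ms: backlog = 0

Answer: 1 1 0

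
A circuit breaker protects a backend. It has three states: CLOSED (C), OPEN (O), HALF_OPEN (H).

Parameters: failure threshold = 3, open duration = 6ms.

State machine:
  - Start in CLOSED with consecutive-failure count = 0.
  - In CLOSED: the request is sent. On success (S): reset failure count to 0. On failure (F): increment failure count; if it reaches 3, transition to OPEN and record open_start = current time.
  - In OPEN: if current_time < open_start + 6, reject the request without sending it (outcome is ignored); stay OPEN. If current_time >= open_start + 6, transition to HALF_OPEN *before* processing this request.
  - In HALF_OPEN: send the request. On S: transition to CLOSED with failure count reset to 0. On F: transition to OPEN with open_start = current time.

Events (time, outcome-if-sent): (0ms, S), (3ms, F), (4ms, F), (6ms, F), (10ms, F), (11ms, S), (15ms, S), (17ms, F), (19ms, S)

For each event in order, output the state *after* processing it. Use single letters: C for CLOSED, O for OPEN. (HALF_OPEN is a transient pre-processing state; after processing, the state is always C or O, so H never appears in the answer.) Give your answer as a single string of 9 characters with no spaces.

Answer: CCCOOOCCC

Derivation:
State after each event:
  event#1 t=0ms outcome=S: state=CLOSED
  event#2 t=3ms outcome=F: state=CLOSED
  event#3 t=4ms outcome=F: state=CLOSED
  event#4 t=6ms outcome=F: state=OPEN
  event#5 t=10ms outcome=F: state=OPEN
  event#6 t=11ms outcome=S: state=OPEN
  event#7 t=15ms outcome=S: state=CLOSED
  event#8 t=17ms outcome=F: state=CLOSED
  event#9 t=19ms outcome=S: state=CLOSED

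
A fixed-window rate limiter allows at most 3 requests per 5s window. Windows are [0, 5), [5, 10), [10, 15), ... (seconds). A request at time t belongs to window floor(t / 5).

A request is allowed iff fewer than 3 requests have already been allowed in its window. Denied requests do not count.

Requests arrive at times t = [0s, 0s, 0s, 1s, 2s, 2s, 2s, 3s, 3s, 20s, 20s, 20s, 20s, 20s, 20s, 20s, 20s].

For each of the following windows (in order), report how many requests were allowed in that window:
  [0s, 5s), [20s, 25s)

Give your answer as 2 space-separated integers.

Processing requests:
  req#1 t=0s (window 0): ALLOW
  req#2 t=0s (window 0): ALLOW
  req#3 t=0s (window 0): ALLOW
  req#4 t=1s (window 0): DENY
  req#5 t=2s (window 0): DENY
  req#6 t=2s (window 0): DENY
  req#7 t=2s (window 0): DENY
  req#8 t=3s (window 0): DENY
  req#9 t=3s (window 0): DENY
  req#10 t=20s (window 4): ALLOW
  req#11 t=20s (window 4): ALLOW
  req#12 t=20s (window 4): ALLOW
  req#13 t=20s (window 4): DENY
  req#14 t=20s (window 4): DENY
  req#15 t=20s (window 4): DENY
  req#16 t=20s (window 4): DENY
  req#17 t=20s (window 4): DENY

Allowed counts by window: 3 3

Answer: 3 3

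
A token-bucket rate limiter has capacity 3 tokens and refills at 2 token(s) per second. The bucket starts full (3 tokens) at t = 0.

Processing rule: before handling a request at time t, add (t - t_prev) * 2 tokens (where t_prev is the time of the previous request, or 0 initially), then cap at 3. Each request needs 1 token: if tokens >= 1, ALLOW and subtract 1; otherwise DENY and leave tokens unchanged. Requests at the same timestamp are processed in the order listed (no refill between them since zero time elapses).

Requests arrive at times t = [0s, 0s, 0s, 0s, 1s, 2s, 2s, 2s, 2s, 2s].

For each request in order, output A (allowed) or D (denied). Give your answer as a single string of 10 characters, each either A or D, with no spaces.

Answer: AAADAAAADD

Derivation:
Simulating step by step:
  req#1 t=0s: ALLOW
  req#2 t=0s: ALLOW
  req#3 t=0s: ALLOW
  req#4 t=0s: DENY
  req#5 t=1s: ALLOW
  req#6 t=2s: ALLOW
  req#7 t=2s: ALLOW
  req#8 t=2s: ALLOW
  req#9 t=2s: DENY
  req#10 t=2s: DENY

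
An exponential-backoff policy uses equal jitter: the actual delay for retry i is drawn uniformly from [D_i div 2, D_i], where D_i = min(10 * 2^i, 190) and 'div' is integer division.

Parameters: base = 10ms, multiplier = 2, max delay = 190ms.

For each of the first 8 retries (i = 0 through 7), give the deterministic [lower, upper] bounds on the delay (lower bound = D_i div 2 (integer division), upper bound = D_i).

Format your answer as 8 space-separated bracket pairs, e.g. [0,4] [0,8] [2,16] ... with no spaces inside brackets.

Computing bounds per retry:
  i=0: D_i=min(10*2^0,190)=10, bounds=[5,10]
  i=1: D_i=min(10*2^1,190)=20, bounds=[10,20]
  i=2: D_i=min(10*2^2,190)=40, bounds=[20,40]
  i=3: D_i=min(10*2^3,190)=80, bounds=[40,80]
  i=4: D_i=min(10*2^4,190)=160, bounds=[80,160]
  i=5: D_i=min(10*2^5,190)=190, bounds=[95,190]
  i=6: D_i=min(10*2^6,190)=190, bounds=[95,190]
  i=7: D_i=min(10*2^7,190)=190, bounds=[95,190]

Answer: [5,10] [10,20] [20,40] [40,80] [80,160] [95,190] [95,190] [95,190]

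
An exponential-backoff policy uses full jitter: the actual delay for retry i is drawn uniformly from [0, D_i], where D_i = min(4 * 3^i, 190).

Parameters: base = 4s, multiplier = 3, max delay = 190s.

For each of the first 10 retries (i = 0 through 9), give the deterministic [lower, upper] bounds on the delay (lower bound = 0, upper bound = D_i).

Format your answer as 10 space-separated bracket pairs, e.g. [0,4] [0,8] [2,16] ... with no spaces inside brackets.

Computing bounds per retry:
  i=0: D_i=min(4*3^0,190)=4, bounds=[0,4]
  i=1: D_i=min(4*3^1,190)=12, bounds=[0,12]
  i=2: D_i=min(4*3^2,190)=36, bounds=[0,36]
  i=3: D_i=min(4*3^3,190)=108, bounds=[0,108]
  i=4: D_i=min(4*3^4,190)=190, bounds=[0,190]
  i=5: D_i=min(4*3^5,190)=190, bounds=[0,190]
  i=6: D_i=min(4*3^6,190)=190, bounds=[0,190]
  i=7: D_i=min(4*3^7,190)=190, bounds=[0,190]
  i=8: D_i=min(4*3^8,190)=190, bounds=[0,190]
  i=9: D_i=min(4*3^9,190)=190, bounds=[0,190]

Answer: [0,4] [0,12] [0,36] [0,108] [0,190] [0,190] [0,190] [0,190] [0,190] [0,190]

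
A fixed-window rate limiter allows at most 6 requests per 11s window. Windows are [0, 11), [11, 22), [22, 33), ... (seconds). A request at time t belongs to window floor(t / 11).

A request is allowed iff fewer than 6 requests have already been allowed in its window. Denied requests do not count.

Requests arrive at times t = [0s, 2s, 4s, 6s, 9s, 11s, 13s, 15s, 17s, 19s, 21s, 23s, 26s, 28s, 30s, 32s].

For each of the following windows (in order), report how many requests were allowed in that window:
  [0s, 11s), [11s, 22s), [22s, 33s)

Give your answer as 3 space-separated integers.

Answer: 5 6 5

Derivation:
Processing requests:
  req#1 t=0s (window 0): ALLOW
  req#2 t=2s (window 0): ALLOW
  req#3 t=4s (window 0): ALLOW
  req#4 t=6s (window 0): ALLOW
  req#5 t=9s (window 0): ALLOW
  req#6 t=11s (window 1): ALLOW
  req#7 t=13s (window 1): ALLOW
  req#8 t=15s (window 1): ALLOW
  req#9 t=17s (window 1): ALLOW
  req#10 t=19s (window 1): ALLOW
  req#11 t=21s (window 1): ALLOW
  req#12 t=23s (window 2): ALLOW
  req#13 t=26s (window 2): ALLOW
  req#14 t=28s (window 2): ALLOW
  req#15 t=30s (window 2): ALLOW
  req#16 t=32s (window 2): ALLOW

Allowed counts by window: 5 6 5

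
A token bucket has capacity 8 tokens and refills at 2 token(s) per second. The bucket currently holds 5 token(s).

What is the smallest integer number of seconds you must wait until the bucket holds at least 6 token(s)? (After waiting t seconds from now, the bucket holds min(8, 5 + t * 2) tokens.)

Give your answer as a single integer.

Answer: 1

Derivation:
Need 5 + t * 2 >= 6, so t >= 1/2.
Smallest integer t = ceil(1/2) = 1.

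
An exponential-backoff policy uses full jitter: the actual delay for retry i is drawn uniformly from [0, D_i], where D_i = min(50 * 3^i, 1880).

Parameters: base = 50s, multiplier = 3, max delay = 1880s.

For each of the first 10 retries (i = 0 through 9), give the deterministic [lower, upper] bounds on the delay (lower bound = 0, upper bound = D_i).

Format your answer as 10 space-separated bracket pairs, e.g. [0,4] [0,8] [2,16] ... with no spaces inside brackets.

Computing bounds per retry:
  i=0: D_i=min(50*3^0,1880)=50, bounds=[0,50]
  i=1: D_i=min(50*3^1,1880)=150, bounds=[0,150]
  i=2: D_i=min(50*3^2,1880)=450, bounds=[0,450]
  i=3: D_i=min(50*3^3,1880)=1350, bounds=[0,1350]
  i=4: D_i=min(50*3^4,1880)=1880, bounds=[0,1880]
  i=5: D_i=min(50*3^5,1880)=1880, bounds=[0,1880]
  i=6: D_i=min(50*3^6,1880)=1880, bounds=[0,1880]
  i=7: D_i=min(50*3^7,1880)=1880, bounds=[0,1880]
  i=8: D_i=min(50*3^8,1880)=1880, bounds=[0,1880]
  i=9: D_i=min(50*3^9,1880)=1880, bounds=[0,1880]

Answer: [0,50] [0,150] [0,450] [0,1350] [0,1880] [0,1880] [0,1880] [0,1880] [0,1880] [0,1880]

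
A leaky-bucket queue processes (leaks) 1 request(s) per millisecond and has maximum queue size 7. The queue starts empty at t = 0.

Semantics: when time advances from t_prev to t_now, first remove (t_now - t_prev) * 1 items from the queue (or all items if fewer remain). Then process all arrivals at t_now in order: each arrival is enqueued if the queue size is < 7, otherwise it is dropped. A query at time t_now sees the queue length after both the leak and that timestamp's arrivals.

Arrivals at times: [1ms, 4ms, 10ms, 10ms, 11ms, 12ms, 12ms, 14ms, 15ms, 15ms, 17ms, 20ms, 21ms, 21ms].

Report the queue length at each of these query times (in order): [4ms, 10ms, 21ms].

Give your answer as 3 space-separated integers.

Answer: 1 2 2

Derivation:
Queue lengths at query times:
  query t=4ms: backlog = 1
  query t=10ms: backlog = 2
  query t=21ms: backlog = 2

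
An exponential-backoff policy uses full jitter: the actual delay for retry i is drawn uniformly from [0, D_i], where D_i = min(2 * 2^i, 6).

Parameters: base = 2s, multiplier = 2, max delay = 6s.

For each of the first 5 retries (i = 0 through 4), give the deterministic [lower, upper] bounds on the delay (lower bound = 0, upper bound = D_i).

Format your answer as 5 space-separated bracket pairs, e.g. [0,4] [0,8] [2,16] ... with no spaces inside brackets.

Answer: [0,2] [0,4] [0,6] [0,6] [0,6]

Derivation:
Computing bounds per retry:
  i=0: D_i=min(2*2^0,6)=2, bounds=[0,2]
  i=1: D_i=min(2*2^1,6)=4, bounds=[0,4]
  i=2: D_i=min(2*2^2,6)=6, bounds=[0,6]
  i=3: D_i=min(2*2^3,6)=6, bounds=[0,6]
  i=4: D_i=min(2*2^4,6)=6, bounds=[0,6]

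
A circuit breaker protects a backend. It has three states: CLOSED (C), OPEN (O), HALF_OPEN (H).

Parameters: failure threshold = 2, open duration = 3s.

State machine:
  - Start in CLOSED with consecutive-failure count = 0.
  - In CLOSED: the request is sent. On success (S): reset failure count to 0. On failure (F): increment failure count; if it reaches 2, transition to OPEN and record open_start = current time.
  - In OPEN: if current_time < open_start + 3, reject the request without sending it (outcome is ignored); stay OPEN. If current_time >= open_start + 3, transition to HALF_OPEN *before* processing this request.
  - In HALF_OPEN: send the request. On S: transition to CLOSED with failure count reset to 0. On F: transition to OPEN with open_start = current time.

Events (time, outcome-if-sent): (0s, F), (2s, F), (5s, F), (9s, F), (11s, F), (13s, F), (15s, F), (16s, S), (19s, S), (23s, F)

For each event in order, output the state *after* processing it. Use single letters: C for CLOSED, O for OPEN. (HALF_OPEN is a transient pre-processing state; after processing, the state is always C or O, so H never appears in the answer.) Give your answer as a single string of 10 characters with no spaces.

Answer: COOOOOOCCC

Derivation:
State after each event:
  event#1 t=0s outcome=F: state=CLOSED
  event#2 t=2s outcome=F: state=OPEN
  event#3 t=5s outcome=F: state=OPEN
  event#4 t=9s outcome=F: state=OPEN
  event#5 t=11s outcome=F: state=OPEN
  event#6 t=13s outcome=F: state=OPEN
  event#7 t=15s outcome=F: state=OPEN
  event#8 t=16s outcome=S: state=CLOSED
  event#9 t=19s outcome=S: state=CLOSED
  event#10 t=23s outcome=F: state=CLOSED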